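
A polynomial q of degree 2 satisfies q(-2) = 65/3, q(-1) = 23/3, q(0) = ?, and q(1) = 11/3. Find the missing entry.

5/3

The 3 known points determine the degree-2 polynomial uniquely.
Write q(x) = ax^2 + bx + c. Substituting each data point gives a linear system:
  4a - 2b + c = 65/3
  a - b + c = 23/3
  a + b + c = 11/3
Solving the system yields a = 4, b = -2, c = 5/3.
So q(x) = 4x² - 2x + 5/3.
Then q(0) = 5/3.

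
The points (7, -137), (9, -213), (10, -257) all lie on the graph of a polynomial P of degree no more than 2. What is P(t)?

Write P(t) = at^2 + bt + c. Substituting each data point gives a linear system:
  49a + 7b + c = -137
  81a + 9b + c = -213
  100a + 10b + c = -257
Solving the system yields a = -2, b = -6, c = 3.
So P(t) = -2t^2 - 6t + 3.
Check: P(7) = -137. ✓

P(t) = -2t^2 - 6t + 3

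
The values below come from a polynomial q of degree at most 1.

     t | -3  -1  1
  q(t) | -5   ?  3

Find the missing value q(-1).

The 2 known points determine the degree-1 polynomial uniquely.
Write q(t) = at + b. Substituting each data point gives a linear system:
  -3a + b = -5
  a + b = 3
Solving the system yields a = 2, b = 1.
So q(t) = 2t + 1.
Then q(-1) = -1.

-1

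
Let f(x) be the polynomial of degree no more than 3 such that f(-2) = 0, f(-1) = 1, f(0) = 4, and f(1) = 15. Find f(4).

Forward differences of the values at x = -2, -1, 0, 1:
  f  : 0  1  4  15
  Δ  : 1  3  11
  Δ^2: 2  8
  Δ^3: 6
The third differences are constant, confirming degree 3.
Interpolating (Newton forward form) and evaluating at x = 4 gives f(4) = 156.

156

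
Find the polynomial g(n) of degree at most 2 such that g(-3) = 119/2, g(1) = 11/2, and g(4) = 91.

Write g(n) = an^2 + bn + c. Substituting each data point gives a linear system:
  9a - 3b + c = 119/2
  a + b + c = 11/2
  16a + 4b + c = 91
Solving the system yields a = 6, b = -3/2, c = 1.
So g(n) = 6n^2 - (3/2)n + 1.
Check: g(1) = 11/2. ✓

g(n) = 6n^2 - (3/2)n + 1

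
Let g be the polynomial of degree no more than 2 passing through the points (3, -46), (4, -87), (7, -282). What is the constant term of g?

Write g(s) = as^2 + bs + c. Substituting each data point gives a linear system:
  9a + 3b + c = -46
  16a + 4b + c = -87
  49a + 7b + c = -282
Solving the system yields a = -6, b = 1, c = 5.
So g(s) = -6s² + s + 5.
The constant term is 5.

5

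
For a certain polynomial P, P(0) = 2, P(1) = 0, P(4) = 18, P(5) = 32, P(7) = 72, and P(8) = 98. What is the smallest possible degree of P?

Divided differences on the nodes 0, 1, 4, 5, 7, 8:
  order 0: 2  0  18  32  72  98
  order 1: -2  6  14  20  26
  order 2: 2  2  2  2
  order 3: 0  0  0
  order 4: 0  0
  order 5: 0
The order-2 divided differences are all 2 (nonzero) and every higher order vanishes, so the data lies on a polynomial of degree exactly 2.

2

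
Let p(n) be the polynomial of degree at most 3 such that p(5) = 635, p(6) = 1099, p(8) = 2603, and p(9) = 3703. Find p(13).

Using the Lagrange interpolation formula with nodes 5, 6, 8, 9:
  L_0(n) = (n - 6)(n - 8)(n - 9) / -12
  L_1(n) = (n - 5)(n - 8)(n - 9) / 6
  L_2(n) = (n - 5)(n - 6)(n - 9) / -6
  L_3(n) = (n - 5)(n - 6)(n - 8) / 12
Then p(n) = 635·L_0(n) + 1099·L_1(n) + 2603·L_2(n) + 3703·L_3(n).
Expanding and collecting terms gives p(n) = 5n³ + n² - 2n - 5.
Evaluating at n = 13: p(13) = 11123.

11123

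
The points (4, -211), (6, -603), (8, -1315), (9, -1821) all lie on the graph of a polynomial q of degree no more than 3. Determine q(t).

q(t) = -2t^3 - 4t^2 - 4t - 3

Write q(t) = at^3 + bt^2 + ct + d. Substituting each data point gives a linear system:
  64a + 16b + 4c + d = -211
  216a + 36b + 6c + d = -603
  512a + 64b + 8c + d = -1315
  729a + 81b + 9c + d = -1821
Solving the system yields a = -2, b = -4, c = -4, d = -3.
So q(t) = -2t^3 - 4t^2 - 4t - 3.
Check: q(9) = -1821. ✓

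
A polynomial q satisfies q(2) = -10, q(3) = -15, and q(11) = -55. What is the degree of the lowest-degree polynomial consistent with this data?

1

Divided differences on the nodes 2, 3, 11:
  order 0: -10  -15  -55
  order 1: -5  -5
  order 2: 0
The order-1 divided differences are all -5 (nonzero) and every higher order vanishes, so the data lies on a polynomial of degree exactly 1.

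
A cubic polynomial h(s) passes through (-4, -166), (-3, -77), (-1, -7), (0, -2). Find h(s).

Write h(s) = as^3 + bs^2 + cs + d. Substituting each data point gives a linear system:
  -64a + 16b - 4c + d = -166
  -27a + 9b - 3c + d = -77
  -a + b - c + d = -7
  d = -2
Solving the system yields a = 2, b = -2, c = 1, d = -2.
So h(s) = 2s^3 - 2s^2 + s - 2.
Check: h(-1) = -7. ✓

h(s) = 2s^3 - 2s^2 + s - 2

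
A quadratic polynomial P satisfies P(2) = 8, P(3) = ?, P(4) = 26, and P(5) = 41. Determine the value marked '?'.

15

The 3 known points determine the degree-2 polynomial uniquely.
Write P(t) = at^2 + bt + c. Substituting each data point gives a linear system:
  4a + 2b + c = 8
  16a + 4b + c = 26
  25a + 5b + c = 41
Solving the system yields a = 2, b = -3, c = 6.
So P(t) = 2t² - 3t + 6.
Then P(3) = 15.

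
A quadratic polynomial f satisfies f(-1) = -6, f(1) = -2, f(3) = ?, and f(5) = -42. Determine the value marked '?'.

-14

The 3 known points determine the degree-2 polynomial uniquely.
Write f(x) = ax^2 + bx + c. Substituting each data point gives a linear system:
  a - b + c = -6
  a + b + c = -2
  25a + 5b + c = -42
Solving the system yields a = -2, b = 2, c = -2.
So f(x) = -2x^2 + 2x - 2.
Then f(3) = -14.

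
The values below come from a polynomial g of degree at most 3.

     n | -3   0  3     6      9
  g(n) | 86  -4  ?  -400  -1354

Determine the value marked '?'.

-58

The 4 known points determine the degree-3 polynomial uniquely.
Write g(n) = an^3 + bn^2 + cn + d. Substituting each data point gives a linear system:
  -27a + 9b - 3c + d = 86
  d = -4
  216a + 36b + 6c + d = -400
  729a + 81b + 9c + d = -1354
Solving the system yields a = -2, b = 2, c = -6, d = -4.
So g(n) = -2n^3 + 2n^2 - 6n - 4.
Then g(3) = -58.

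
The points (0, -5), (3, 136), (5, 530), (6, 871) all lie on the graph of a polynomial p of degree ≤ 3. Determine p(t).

Write p(t) = at^3 + bt^2 + ct + d. Substituting each data point gives a linear system:
  d = -5
  27a + 9b + 3c + d = 136
  125a + 25b + 5c + d = 530
  216a + 36b + 6c + d = 871
Solving the system yields a = 3, b = 6, c = 2, d = -5.
So p(t) = 3t^3 + 6t^2 + 2t - 5.
Check: p(6) = 871. ✓

p(t) = 3t^3 + 6t^2 + 2t - 5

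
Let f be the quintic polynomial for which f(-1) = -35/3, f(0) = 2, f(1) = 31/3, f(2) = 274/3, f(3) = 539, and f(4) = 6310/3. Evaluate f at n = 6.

Forward differences of the values at n = -1, 0, 1, 2, 3, 4:
  f  : -35/3  2  31/3  274/3  539  6310/3
  Δ  : 41/3  25/3  81  1343/3  4693/3
  Δ^2: -16/3  218/3  1100/3  3350/3
  Δ^3: 78  294  750
  Δ^4: 216  456
  Δ^5: 240
The fifth differences are constant, confirming degree 5.
Interpolating (Newton forward form) and evaluating at n = 6 gives f(6) = 15302.

15302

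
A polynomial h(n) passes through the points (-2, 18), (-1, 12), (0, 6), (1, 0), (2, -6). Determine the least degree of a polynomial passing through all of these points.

Forward differences of the values at n = -2, -1, 0, 1, 2:
  h  : 18  12  6  0  -6
  Δ  : -6  -6  -6  -6
  Δ^2: 0  0  0
  Δ^3: 0  0
  Δ^4: 0
The first differences are constant (-6) and nonzero, while all higher differences vanish, so the minimal degree is 1.

1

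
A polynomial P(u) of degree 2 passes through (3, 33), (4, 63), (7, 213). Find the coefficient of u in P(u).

-5

Write P(u) = au^2 + bu + c. Substituting each data point gives a linear system:
  9a + 3b + c = 33
  16a + 4b + c = 63
  49a + 7b + c = 213
Solving the system yields a = 5, b = -5, c = 3.
So P(u) = 5u² - 5u + 3.
The coefficient of u is -5.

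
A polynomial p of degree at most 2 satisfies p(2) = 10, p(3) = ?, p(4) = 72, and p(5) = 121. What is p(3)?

On equispaced nodes a degree-2 polynomial has vanishing third forward difference, so
  - p(2) + 3·p(3) - 3·p(4) + p(5) = 0.
Substituting the known values and solving for p(3):
  3·p(3) = 105
  p(3) = 35.

35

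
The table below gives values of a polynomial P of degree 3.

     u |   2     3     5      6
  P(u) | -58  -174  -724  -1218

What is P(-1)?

Write P(u) = au^3 + bu^2 + cu + d. Substituting each data point gives a linear system:
  8a + 4b + 2c + d = -58
  27a + 9b + 3c + d = -174
  125a + 25b + 5c + d = -724
  216a + 36b + 6c + d = -1218
Solving the system yields a = -5, b = -3, c = -6, d = 6.
So P(u) = -5u³ - 3u² - 6u + 6.
Then P(-1) = 14.

14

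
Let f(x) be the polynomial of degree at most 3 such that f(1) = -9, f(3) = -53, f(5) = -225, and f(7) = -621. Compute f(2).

-21

Write f(x) = ax^3 + bx^2 + cx + d. Substituting each data point gives a linear system:
  a + b + c + d = -9
  27a + 9b + 3c + d = -53
  125a + 25b + 5c + d = -225
  343a + 49b + 7c + d = -621
Solving the system yields a = -2, b = 2, c = -4, d = -5.
So f(x) = -2x^3 + 2x^2 - 4x - 5.
Then f(2) = -21.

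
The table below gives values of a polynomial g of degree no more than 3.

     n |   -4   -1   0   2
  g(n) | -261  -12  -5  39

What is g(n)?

Using the Lagrange interpolation formula with nodes -4, -1, 0, 2:
  L_0(n) = (n + 1)n(n - 2) / -72
  L_1(n) = (n + 4)n(n - 2) / 9
  L_2(n) = (n + 4)(n + 1)(n - 2) / -8
  L_3(n) = (n + 4)(n + 1)n / 36
Then g(n) = -261·L_0(n) - 12·L_1(n) - 5·L_2(n) + 39·L_3(n).
Expanding and collecting terms gives g(n) = 4n³ + n² + 4n - 5.
Check: g(0) = -5. ✓

g(n) = 4n^3 + n^2 + 4n - 5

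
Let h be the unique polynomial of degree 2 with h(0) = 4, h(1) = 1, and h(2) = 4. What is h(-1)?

Write h(u) = au^2 + bu + c. Substituting each data point gives a linear system:
  c = 4
  a + b + c = 1
  4a + 2b + c = 4
Solving the system yields a = 3, b = -6, c = 4.
So h(u) = 3u^2 - 6u + 4.
Then h(-1) = 13.

13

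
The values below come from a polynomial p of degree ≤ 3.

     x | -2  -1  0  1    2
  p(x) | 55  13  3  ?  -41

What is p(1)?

-5

On equispaced nodes a degree-3 polynomial has vanishing fourth forward difference, so
  p(-2) - 4·p(-1) + 6·p(0) - 4·p(1) + p(2) = 0.
Substituting the known values and solving for p(1):
  -4·p(1) = 20
  p(1) = -5.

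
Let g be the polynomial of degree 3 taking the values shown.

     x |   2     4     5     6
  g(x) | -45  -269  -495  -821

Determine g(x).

g(x) = -3x^3 - 5x^2 + 2x - 5

Write g(x) = ax^3 + bx^2 + cx + d. Substituting each data point gives a linear system:
  8a + 4b + 2c + d = -45
  64a + 16b + 4c + d = -269
  125a + 25b + 5c + d = -495
  216a + 36b + 6c + d = -821
Solving the system yields a = -3, b = -5, c = 2, d = -5.
So g(x) = -3x^3 - 5x^2 + 2x - 5.
Check: g(6) = -821. ✓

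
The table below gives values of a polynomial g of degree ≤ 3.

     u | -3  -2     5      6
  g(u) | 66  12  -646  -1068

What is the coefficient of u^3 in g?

-4

Write g(u) = au^3 + bu^2 + cu + d. Substituting each data point gives a linear system:
  -27a + 9b - 3c + d = 66
  -8a + 4b - 2c + d = 12
  125a + 25b + 5c + d = -646
  216a + 36b + 6c + d = -1068
Solving the system yields a = -4, b = -5, c = -3, d = -6.
So g(u) = -4u³ - 5u² - 3u - 6.
The leading coefficient is -4.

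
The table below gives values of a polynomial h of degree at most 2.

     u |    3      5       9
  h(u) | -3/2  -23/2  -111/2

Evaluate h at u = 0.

-3/2

Using the Lagrange interpolation formula with nodes 3, 5, 9:
  L_0(u) = (u - 5)(u - 9) / 12
  L_1(u) = (u - 3)(u - 9) / -8
  L_2(u) = (u - 3)(u - 5) / 24
Then h(u) = -3/2·L_0(u) - 23/2·L_1(u) - 111/2·L_2(u).
Expanding and collecting terms gives h(u) = -u^2 + 3u - 3/2.
Evaluating at u = 0: h(0) = -3/2.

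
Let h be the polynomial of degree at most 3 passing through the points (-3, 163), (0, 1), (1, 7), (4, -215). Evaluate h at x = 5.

-469

Using the Lagrange interpolation formula with nodes -3, 0, 1, 4:
  L_0(x) = x(x - 1)(x - 4) / -84
  L_1(x) = (x + 3)(x - 1)(x - 4) / 12
  L_2(x) = (x + 3)x(x - 4) / -12
  L_3(x) = (x + 3)x(x - 1) / 84
Then h(x) = 163·L_0(x) + 1·L_1(x) + 7·L_2(x) - 215·L_3(x).
Expanding and collecting terms gives h(x) = -5x^3 + 5x^2 + 6x + 1.
Evaluating at x = 5: h(5) = -469.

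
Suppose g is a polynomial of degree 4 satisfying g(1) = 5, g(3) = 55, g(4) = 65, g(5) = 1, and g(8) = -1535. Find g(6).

Write g(x) = ax^4 + bx^3 + cx^2 + dx + e. Substituting each data point gives a linear system:
  a + b + c + d + e = 5
  81a + 27b + 9c + 3d + e = 55
  256a + 64b + 16c + 4d + e = 65
  625a + 125b + 25c + 5d + e = 1
  4096a + 512b + 64c + 8d + e = -1535
Solving the system yields a = -1, b = 5, c = 0, d = 0, e = 1.
So g(x) = -x^4 + 5x^3 + 1.
Then g(6) = -215.

-215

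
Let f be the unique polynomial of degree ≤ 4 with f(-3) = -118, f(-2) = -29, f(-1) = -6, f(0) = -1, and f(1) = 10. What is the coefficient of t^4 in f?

Write f(t) = at^4 + bt^3 + ct^2 + dt + e. Substituting each data point gives a linear system:
  81a - 27b + 9c - 3d + e = -118
  16a - 8b + 4c - 2d + e = -29
  a - b + c - d + e = -6
  e = -1
  a + b + c + d + e = 10
Solving the system yields a = -1, b = 2, c = 4, d = 6, e = -1.
So f(t) = -t⁴ + 2t³ + 4t² + 6t - 1.
The leading coefficient is -1.

-1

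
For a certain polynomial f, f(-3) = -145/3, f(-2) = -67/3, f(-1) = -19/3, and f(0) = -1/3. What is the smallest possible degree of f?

2

Forward differences of the values at s = -3, -2, -1, 0:
  f  : -145/3  -67/3  -19/3  -1/3
  Δ  : 26  16  6
  Δ^2: -10  -10
  Δ^3: 0
The second differences are constant (-10) and nonzero, while all higher differences vanish, so the minimal degree is 2.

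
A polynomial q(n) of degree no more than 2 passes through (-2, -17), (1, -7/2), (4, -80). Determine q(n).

q(n) = -5n^2 - (1/2)n + 2

Write q(n) = an^2 + bn + c. Substituting each data point gives a linear system:
  4a - 2b + c = -17
  a + b + c = -7/2
  16a + 4b + c = -80
Solving the system yields a = -5, b = -1/2, c = 2.
So q(n) = -5n^2 - (1/2)n + 2.
Check: q(4) = -80. ✓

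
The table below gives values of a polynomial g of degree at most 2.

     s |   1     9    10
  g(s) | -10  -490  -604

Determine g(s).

g(s) = -6s^2 - 4

Using the Lagrange interpolation formula with nodes 1, 9, 10:
  L_0(s) = (s - 9)(s - 10) / 72
  L_1(s) = (s - 1)(s - 10) / -8
  L_2(s) = (s - 1)(s - 9) / 9
Then g(s) = -10·L_0(s) - 490·L_1(s) - 604·L_2(s).
Expanding and collecting terms gives g(s) = -6s² - 4.
Check: g(10) = -604. ✓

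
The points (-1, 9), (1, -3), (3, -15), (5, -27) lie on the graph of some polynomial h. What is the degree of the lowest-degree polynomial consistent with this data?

Forward differences of the values at t = -1, 1, 3, 5:
  h  : 9  -3  -15  -27
  Δ  : -12  -12  -12
  Δ^2: 0  0
  Δ^3: 0
The first differences are constant (-12) and nonzero, while all higher differences vanish, so the minimal degree is 1.

1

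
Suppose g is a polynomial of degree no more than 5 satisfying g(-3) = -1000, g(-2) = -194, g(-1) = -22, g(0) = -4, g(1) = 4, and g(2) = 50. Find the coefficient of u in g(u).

5

Write g(u) = au^5 + bu^4 + cu^3 + du^2 + eu + k. Substituting each data point gives a linear system:
  -243a + 81b - 27c + 9d - 3e + k = -1000
  -32a + 16b - 8c + 4d - 2e + k = -194
  -a + b - c + d - e + k = -22
  k = -4
  a + b + c + d + e + k = 4
  32a + 16b + 8c + 4d + 2e + k = 50
Solving the system yields a = 2, b = -4, c = 6, d = -1, e = 5, k = -4.
So g(u) = 2u^5 - 4u^4 + 6u^3 - u^2 + 5u - 4.
The coefficient of u is 5.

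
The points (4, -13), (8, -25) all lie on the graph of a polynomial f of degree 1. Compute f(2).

-7

Using the Lagrange interpolation formula with nodes 4, 8:
  L_0(s) = (s - 8) / -4
  L_1(s) = (s - 4) / 4
Then f(s) = -13·L_0(s) - 25·L_1(s).
Expanding and collecting terms gives f(s) = -3s - 1.
Evaluating at s = 2: f(2) = -7.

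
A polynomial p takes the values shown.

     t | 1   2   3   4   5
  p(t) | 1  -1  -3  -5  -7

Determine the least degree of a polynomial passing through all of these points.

1

Forward differences of the values at t = 1, 2, 3, 4, 5:
  p  : 1  -1  -3  -5  -7
  Δ  : -2  -2  -2  -2
  Δ^2: 0  0  0
  Δ^3: 0  0
  Δ^4: 0
The first differences are constant (-2) and nonzero, while all higher differences vanish, so the minimal degree is 1.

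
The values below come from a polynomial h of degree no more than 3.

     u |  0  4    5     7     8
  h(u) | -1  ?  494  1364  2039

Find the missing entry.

251

The 4 known points determine the degree-3 polynomial uniquely.
Write h(u) = au^3 + bu^2 + cu + d. Substituting each data point gives a linear system:
  d = -1
  125a + 25b + 5c + d = 494
  343a + 49b + 7c + d = 1364
  512a + 64b + 8c + d = 2039
Solving the system yields a = 4, b = 0, c = -1, d = -1.
So h(u) = 4u^3 - u - 1.
Then h(4) = 251.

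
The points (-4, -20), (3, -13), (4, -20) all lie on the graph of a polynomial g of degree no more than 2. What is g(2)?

-8

Using the Lagrange interpolation formula with nodes -4, 3, 4:
  L_0(u) = (u - 3)(u - 4) / 56
  L_1(u) = (u + 4)(u - 4) / -7
  L_2(u) = (u + 4)(u - 3) / 8
Then g(u) = -20·L_0(u) - 13·L_1(u) - 20·L_2(u).
Expanding and collecting terms gives g(u) = -u² - 4.
Evaluating at u = 2: g(2) = -8.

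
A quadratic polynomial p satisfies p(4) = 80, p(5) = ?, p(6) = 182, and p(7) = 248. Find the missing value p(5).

The 3 known points determine the degree-2 polynomial uniquely.
Write p(x) = ax^2 + bx + c. Substituting each data point gives a linear system:
  16a + 4b + c = 80
  36a + 6b + c = 182
  49a + 7b + c = 248
Solving the system yields a = 5, b = 1, c = -4.
So p(x) = 5x² + x - 4.
Then p(5) = 126.

126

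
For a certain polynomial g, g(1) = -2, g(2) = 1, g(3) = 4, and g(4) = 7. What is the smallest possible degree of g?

1

Forward differences of the values at x = 1, 2, 3, 4:
  g  : -2  1  4  7
  Δ  : 3  3  3
  Δ^2: 0  0
  Δ^3: 0
The first differences are constant (3) and nonzero, while all higher differences vanish, so the minimal degree is 1.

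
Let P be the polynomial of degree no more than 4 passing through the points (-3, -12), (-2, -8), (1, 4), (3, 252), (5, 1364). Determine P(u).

Using the Lagrange interpolation formula with nodes -3, -2, 1, 3, 5:
  L_0(u) = (u + 2)(u - 1)(u - 3)(u - 5) / 192
  L_1(u) = (u + 3)(u - 1)(u - 3)(u - 5) / -105
  L_2(u) = (u + 3)(u + 2)(u - 3)(u - 5) / 96
  L_3(u) = (u + 3)(u + 2)(u - 1)(u - 5) / -120
  L_4(u) = (u + 3)(u + 2)(u - 1)(u - 3) / 448
Then P(u) = -12·L_0(u) - 8·L_1(u) + 4·L_2(u) + 252·L_3(u) + 1364·L_4(u).
Expanding and collecting terms gives P(u) = u^4 + 5u^3 + 5u^2 - u - 6.
Check: P(-2) = -8. ✓

P(u) = u^4 + 5u^3 + 5u^2 - u - 6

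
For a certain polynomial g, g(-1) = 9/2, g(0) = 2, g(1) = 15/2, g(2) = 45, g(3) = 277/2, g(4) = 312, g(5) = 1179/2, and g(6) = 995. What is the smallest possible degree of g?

3

Forward differences of the values at s = -1, 0, 1, 2, 3, 4, 5, 6:
  g  : 9/2  2  15/2  45  277/2  312  1179/2  995
  Δ  : -5/2  11/2  75/2  187/2  347/2  555/2  811/2
  Δ^2: 8  32  56  80  104  128
  Δ^3: 24  24  24  24  24
  Δ^4: 0  0  0  0
  Δ^5: 0  0  0
  Δ^6: 0  0
  Δ^7: 0
The third differences are constant (24) and nonzero, while all higher differences vanish, so the minimal degree is 3.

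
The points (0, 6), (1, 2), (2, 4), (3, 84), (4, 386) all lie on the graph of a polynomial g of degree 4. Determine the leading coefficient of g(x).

3

Write g(x) = ax^4 + bx^3 + cx^2 + dx + e. Substituting each data point gives a linear system:
  e = 6
  a + b + c + d + e = 2
  16a + 8b + 4c + 2d + e = 4
  81a + 27b + 9c + 3d + e = 84
  256a + 64b + 16c + 4d + e = 386
Solving the system yields a = 3, b = -6, c = 0, d = -1, e = 6.
So g(x) = 3x^4 - 6x^3 - x + 6.
The leading coefficient is 3.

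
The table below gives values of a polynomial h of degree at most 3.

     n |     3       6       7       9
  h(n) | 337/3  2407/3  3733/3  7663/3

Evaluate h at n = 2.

103/3

Using the Lagrange interpolation formula with nodes 3, 6, 7, 9:
  L_0(n) = (n - 6)(n - 7)(n - 9) / -72
  L_1(n) = (n - 3)(n - 7)(n - 9) / 9
  L_2(n) = (n - 3)(n - 6)(n - 9) / -8
  L_3(n) = (n - 3)(n - 6)(n - 7) / 36
Then h(n) = 337/3·L_0(n) + 2407/3·L_1(n) + 3733/3·L_2(n) + 7663/3·L_3(n).
Expanding and collecting terms gives h(n) = 3n^3 + 5n^2 - 4n - 5/3.
Evaluating at n = 2: h(2) = 103/3.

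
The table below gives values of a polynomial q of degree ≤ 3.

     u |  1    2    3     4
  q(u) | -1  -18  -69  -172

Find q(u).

q(u) = -3u^3 + u^2 + u

Write q(u) = au^3 + bu^2 + cu + d. Substituting each data point gives a linear system:
  a + b + c + d = -1
  8a + 4b + 2c + d = -18
  27a + 9b + 3c + d = -69
  64a + 16b + 4c + d = -172
Solving the system yields a = -3, b = 1, c = 1, d = 0.
So q(u) = -3u³ + u² + u.
Check: q(4) = -172. ✓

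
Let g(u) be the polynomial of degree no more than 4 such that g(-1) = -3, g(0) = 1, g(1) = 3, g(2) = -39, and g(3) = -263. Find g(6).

-4847

Using the Lagrange interpolation formula with nodes -1, 0, 1, 2, 3:
  L_0(u) = u(u - 1)(u - 2)(u - 3) / 24
  L_1(u) = (u + 1)(u - 1)(u - 2)(u - 3) / -6
  L_2(u) = (u + 1)u(u - 2)(u - 3) / 4
  L_3(u) = (u + 1)u(u - 1)(u - 3) / -6
  L_4(u) = (u + 1)u(u - 1)(u - 2) / 24
Then g(u) = -3·L_0(u) + 1·L_1(u) + 3·L_2(u) - 39·L_3(u) - 263·L_4(u).
Expanding and collecting terms gives g(u) = -4u^4 + u^3 + 3u^2 + 2u + 1.
Evaluating at u = 6: g(6) = -4847.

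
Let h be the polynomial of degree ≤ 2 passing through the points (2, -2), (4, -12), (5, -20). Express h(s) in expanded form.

Using the Lagrange interpolation formula with nodes 2, 4, 5:
  L_0(s) = (s - 4)(s - 5) / 6
  L_1(s) = (s - 2)(s - 5) / -2
  L_2(s) = (s - 2)(s - 4) / 3
Then h(s) = -2·L_0(s) - 12·L_1(s) - 20·L_2(s).
Expanding and collecting terms gives h(s) = -s^2 + s.
Check: h(2) = -2. ✓

h(s) = -s^2 + s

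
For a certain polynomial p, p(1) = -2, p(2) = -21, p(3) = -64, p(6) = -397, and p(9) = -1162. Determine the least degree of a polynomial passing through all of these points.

Divided differences on the nodes 1, 2, 3, 6, 9:
  order 0: -2  -21  -64  -397  -1162
  order 1: -19  -43  -111  -255
  order 2: -12  -17  -24
  order 3: -1  -1
  order 4: 0
The order-3 divided differences are all -1 (nonzero) and every higher order vanishes, so the data lies on a polynomial of degree exactly 3.

3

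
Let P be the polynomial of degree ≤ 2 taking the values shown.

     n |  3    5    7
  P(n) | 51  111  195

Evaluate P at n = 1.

Write P(n) = an^2 + bn + c. Substituting each data point gives a linear system:
  9a + 3b + c = 51
  25a + 5b + c = 111
  49a + 7b + c = 195
Solving the system yields a = 3, b = 6, c = 6.
So P(n) = 3n^2 + 6n + 6.
Then P(1) = 15.

15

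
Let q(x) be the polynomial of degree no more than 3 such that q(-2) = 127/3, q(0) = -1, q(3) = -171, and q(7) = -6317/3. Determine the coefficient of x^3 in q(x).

-6

Write q(x) = ax^3 + bx^2 + cx + d. Substituting each data point gives a linear system:
  -8a + 4b - 2c + d = 127/3
  d = -1
  27a + 9b + 3c + d = -171
  343a + 49b + 7c + d = -6317/3
Solving the system yields a = -6, b = -1, c = 1/3, d = -1.
So q(x) = -6x^3 - x^2 + (1/3)x - 1.
The leading coefficient is -6.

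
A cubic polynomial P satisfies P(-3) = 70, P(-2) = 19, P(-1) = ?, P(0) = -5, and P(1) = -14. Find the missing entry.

0

The 4 known points determine the degree-3 polynomial uniquely.
Write P(n) = an^3 + bn^2 + cn + d. Substituting each data point gives a linear system:
  -27a + 9b - 3c + d = 70
  -8a + 4b - 2c + d = 19
  d = -5
  a + b + c + d = -14
Solving the system yields a = -3, b = -2, c = -4, d = -5.
So P(n) = -3n^3 - 2n^2 - 4n - 5.
Then P(-1) = 0.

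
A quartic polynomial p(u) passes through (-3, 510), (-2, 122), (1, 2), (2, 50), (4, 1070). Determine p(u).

Write p(u) = au^4 + bu^3 + cu^2 + du + e. Substituting each data point gives a linear system:
  81a - 27b + 9c - 3d + e = 510
  16a - 8b + 4c - 2d + e = 122
  a + b + c + d + e = 2
  16a + 8b + 4c + 2d + e = 50
  256a + 64b + 16c + 4d + e = 1070
Solving the system yields a = 5, b = -3, c = 0, d = -6, e = 6.
So p(u) = 5u^4 - 3u^3 - 6u + 6.
Check: p(2) = 50. ✓

p(u) = 5u^4 - 3u^3 - 6u + 6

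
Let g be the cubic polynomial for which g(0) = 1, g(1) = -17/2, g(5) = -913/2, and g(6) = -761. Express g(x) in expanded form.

Write g(x) = ax^3 + bx^2 + cx + d. Substituting each data point gives a linear system:
  d = 1
  a + b + c + d = -17/2
  125a + 25b + 5c + d = -913/2
  216a + 36b + 6c + d = -761
Solving the system yields a = -3, b = -5/2, c = -4, d = 1.
So g(x) = -3x³ - (5/2)x² - 4x + 1.
Check: g(1) = -17/2. ✓

g(x) = -3x^3 - (5/2)x^2 - 4x + 1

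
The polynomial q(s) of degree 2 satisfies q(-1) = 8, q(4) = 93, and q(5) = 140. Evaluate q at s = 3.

56

Write q(s) = as^2 + bs + c. Substituting each data point gives a linear system:
  a - b + c = 8
  16a + 4b + c = 93
  25a + 5b + c = 140
Solving the system yields a = 5, b = 2, c = 5.
So q(s) = 5s² + 2s + 5.
Then q(3) = 56.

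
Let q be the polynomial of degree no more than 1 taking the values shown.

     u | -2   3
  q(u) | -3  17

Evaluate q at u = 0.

Write q(u) = au + b. Substituting each data point gives a linear system:
  -2a + b = -3
  3a + b = 17
Solving the system yields a = 4, b = 5.
So q(u) = 4u + 5.
Then q(0) = 5.

5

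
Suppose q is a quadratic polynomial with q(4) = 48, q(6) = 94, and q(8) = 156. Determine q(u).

Write q(u) = au^2 + bu + c. Substituting each data point gives a linear system:
  16a + 4b + c = 48
  36a + 6b + c = 94
  64a + 8b + c = 156
Solving the system yields a = 2, b = 3, c = 4.
So q(u) = 2u^2 + 3u + 4.
Check: q(6) = 94. ✓

q(u) = 2u^2 + 3u + 4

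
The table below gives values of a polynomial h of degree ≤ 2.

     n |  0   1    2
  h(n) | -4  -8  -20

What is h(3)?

Forward differences of the values at n = 0, 1, 2:
  h  : -4  -8  -20
  Δ  : -4  -12
  Δ^2: -8
The second differences are constant, confirming degree 2.
Interpolating (Newton forward form) and evaluating at n = 3 gives h(3) = -40.

-40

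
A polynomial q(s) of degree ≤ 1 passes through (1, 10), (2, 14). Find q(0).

6

Write q(s) = as + b. Substituting each data point gives a linear system:
  a + b = 10
  2a + b = 14
Solving the system yields a = 4, b = 6.
So q(s) = 4s + 6.
Then q(0) = 6.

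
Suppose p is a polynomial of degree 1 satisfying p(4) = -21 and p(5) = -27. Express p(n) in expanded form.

Write p(n) = an + b. Substituting each data point gives a linear system:
  4a + b = -21
  5a + b = -27
Solving the system yields a = -6, b = 3.
So p(n) = -6n + 3.
Check: p(5) = -27. ✓

p(n) = -6n + 3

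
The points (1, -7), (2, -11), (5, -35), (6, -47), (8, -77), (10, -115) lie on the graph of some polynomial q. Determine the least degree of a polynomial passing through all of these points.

Divided differences on the nodes 1, 2, 5, 6, 8, 10:
  order 0: -7  -11  -35  -47  -77  -115
  order 1: -4  -8  -12  -15  -19
  order 2: -1  -1  -1  -1
  order 3: 0  0  0
  order 4: 0  0
  order 5: 0
The order-2 divided differences are all -1 (nonzero) and every higher order vanishes, so the data lies on a polynomial of degree exactly 2.

2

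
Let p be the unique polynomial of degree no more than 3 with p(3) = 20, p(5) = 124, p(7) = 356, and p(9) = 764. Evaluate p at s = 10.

Forward differences of the values at s = 3, 5, 7, 9:
  p  : 20  124  356  764
  Δ  : 104  232  408
  Δ^2: 128  176
  Δ^3: 48
The third differences are constant, confirming degree 3.
Interpolating (Newton forward form) and evaluating at s = 10 gives p(10) = 1049.

1049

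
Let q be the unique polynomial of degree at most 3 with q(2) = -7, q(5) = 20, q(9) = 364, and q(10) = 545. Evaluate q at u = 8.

Write q(u) = au^3 + bu^2 + cu + d. Substituting each data point gives a linear system:
  8a + 4b + 2c + d = -7
  125a + 25b + 5c + d = 20
  729a + 81b + 9c + d = 364
  1000a + 100b + 10c + d = 545
Solving the system yields a = 1, b = -5, c = 5, d = -5.
So q(u) = u³ - 5u² + 5u - 5.
Then q(8) = 227.

227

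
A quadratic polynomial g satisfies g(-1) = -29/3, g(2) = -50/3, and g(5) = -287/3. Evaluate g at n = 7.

-565/3

Write g(n) = an^2 + bn + c. Substituting each data point gives a linear system:
  a - b + c = -29/3
  4a + 2b + c = -50/3
  25a + 5b + c = -287/3
Solving the system yields a = -4, b = 5/3, c = -4.
So g(n) = -4n^2 + (5/3)n - 4.
Then g(7) = -565/3.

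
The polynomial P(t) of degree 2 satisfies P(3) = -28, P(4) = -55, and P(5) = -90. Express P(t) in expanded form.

Write P(t) = at^2 + bt + c. Substituting each data point gives a linear system:
  9a + 3b + c = -28
  16a + 4b + c = -55
  25a + 5b + c = -90
Solving the system yields a = -4, b = 1, c = 5.
So P(t) = -4t² + t + 5.
Check: P(3) = -28. ✓

P(t) = -4t^2 + t + 5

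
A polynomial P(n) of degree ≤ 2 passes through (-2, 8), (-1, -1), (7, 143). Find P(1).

Write P(n) = an^2 + bn + c. Substituting each data point gives a linear system:
  4a - 2b + c = 8
  a - b + c = -1
  49a + 7b + c = 143
Solving the system yields a = 3, b = 0, c = -4.
So P(n) = 3n^2 - 4.
Then P(1) = -1.

-1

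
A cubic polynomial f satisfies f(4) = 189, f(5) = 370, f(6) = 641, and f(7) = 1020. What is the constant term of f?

5

Write f(t) = at^3 + bt^2 + ct + d. Substituting each data point gives a linear system:
  64a + 16b + 4c + d = 189
  125a + 25b + 5c + d = 370
  216a + 36b + 6c + d = 641
  343a + 49b + 7c + d = 1020
Solving the system yields a = 3, b = 0, c = -2, d = 5.
So f(t) = 3t^3 - 2t + 5.
The constant term is 5.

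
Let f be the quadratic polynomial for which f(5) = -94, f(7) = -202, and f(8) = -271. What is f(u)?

Using the Lagrange interpolation formula with nodes 5, 7, 8:
  L_0(u) = (u - 7)(u - 8) / 6
  L_1(u) = (u - 5)(u - 8) / -2
  L_2(u) = (u - 5)(u - 7) / 3
Then f(u) = -94·L_0(u) - 202·L_1(u) - 271·L_2(u).
Expanding and collecting terms gives f(u) = -5u² + 6u + 1.
Check: f(5) = -94. ✓

f(u) = -5u^2 + 6u + 1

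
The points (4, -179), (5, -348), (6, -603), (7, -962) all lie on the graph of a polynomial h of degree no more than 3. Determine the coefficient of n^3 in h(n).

Write h(n) = an^3 + bn^2 + cn + d. Substituting each data point gives a linear system:
  64a + 16b + 4c + d = -179
  125a + 25b + 5c + d = -348
  216a + 36b + 6c + d = -603
  343a + 49b + 7c + d = -962
Solving the system yields a = -3, b = 2, c = -4, d = -3.
So h(n) = -3n^3 + 2n^2 - 4n - 3.
The leading coefficient is -3.

-3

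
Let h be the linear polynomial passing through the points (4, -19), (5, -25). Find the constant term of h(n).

Write h(n) = an + b. Substituting each data point gives a linear system:
  4a + b = -19
  5a + b = -25
Solving the system yields a = -6, b = 5.
So h(n) = -6n + 5.
The constant term is 5.

5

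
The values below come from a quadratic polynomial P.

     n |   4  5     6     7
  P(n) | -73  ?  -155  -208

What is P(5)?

On equispaced nodes a degree-2 polynomial has vanishing third forward difference, so
  - P(4) + 3·P(5) - 3·P(6) + P(7) = 0.
Substituting the known values and solving for P(5):
  3·P(5) = -330
  P(5) = -110.

-110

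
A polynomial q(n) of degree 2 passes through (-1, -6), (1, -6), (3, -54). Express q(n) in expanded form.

Using the Lagrange interpolation formula with nodes -1, 1, 3:
  L_0(n) = (n - 1)(n - 3) / 8
  L_1(n) = (n + 1)(n - 3) / -4
  L_2(n) = (n + 1)(n - 1) / 8
Then q(n) = -6·L_0(n) - 6·L_1(n) - 54·L_2(n).
Expanding and collecting terms gives q(n) = -6n^2.
Check: q(3) = -54. ✓

q(n) = -6n^2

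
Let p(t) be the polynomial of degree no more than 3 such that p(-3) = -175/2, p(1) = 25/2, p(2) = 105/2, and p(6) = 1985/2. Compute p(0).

Using the Lagrange interpolation formula with nodes -3, 1, 2, 6:
  L_0(t) = (t - 1)(t - 2)(t - 6) / -180
  L_1(t) = (t + 3)(t - 2)(t - 6) / 20
  L_2(t) = (t + 3)(t - 1)(t - 6) / -20
  L_3(t) = (t + 3)(t - 1)(t - 2) / 180
Then p(t) = -175/2·L_0(t) + 25/2·L_1(t) + 105/2·L_2(t) + 1985/2·L_3(t).
Expanding and collecting terms gives p(t) = 4t^3 + 3t^2 + 3t + 5/2.
Evaluating at t = 0: p(0) = 5/2.

5/2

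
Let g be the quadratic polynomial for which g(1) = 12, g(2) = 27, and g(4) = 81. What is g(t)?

g(t) = 4t^2 + 3t + 5

Using the Lagrange interpolation formula with nodes 1, 2, 4:
  L_0(t) = (t - 2)(t - 4) / 3
  L_1(t) = (t - 1)(t - 4) / -2
  L_2(t) = (t - 1)(t - 2) / 6
Then g(t) = 12·L_0(t) + 27·L_1(t) + 81·L_2(t).
Expanding and collecting terms gives g(t) = 4t² + 3t + 5.
Check: g(1) = 12. ✓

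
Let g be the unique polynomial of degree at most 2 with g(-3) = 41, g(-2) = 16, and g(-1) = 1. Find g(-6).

Forward differences of the values at t = -3, -2, -1:
  g  : 41  16  1
  Δ  : -25  -15
  Δ^2: 10
The second differences are constant, confirming degree 2.
Interpolating (Newton forward form) and evaluating at t = -6 gives g(-6) = 176.

176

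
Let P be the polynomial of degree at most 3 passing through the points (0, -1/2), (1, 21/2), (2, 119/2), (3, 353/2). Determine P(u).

Write P(u) = au^3 + bu^2 + cu + d. Substituting each data point gives a linear system:
  d = -1/2
  a + b + c + d = 21/2
  8a + 4b + 2c + d = 119/2
  27a + 9b + 3c + d = 353/2
Solving the system yields a = 5, b = 4, c = 2, d = -1/2.
So P(u) = 5u³ + 4u² + 2u - 1/2.
Check: P(3) = 353/2. ✓

P(u) = 5u^3 + 4u^2 + 2u - 1/2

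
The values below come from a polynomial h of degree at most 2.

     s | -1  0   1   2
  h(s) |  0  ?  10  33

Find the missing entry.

The 3 known points determine the degree-2 polynomial uniquely.
Write h(s) = as^2 + bs + c. Substituting each data point gives a linear system:
  a - b + c = 0
  a + b + c = 10
  4a + 2b + c = 33
Solving the system yields a = 6, b = 5, c = -1.
So h(s) = 6s² + 5s - 1.
Then h(0) = -1.

-1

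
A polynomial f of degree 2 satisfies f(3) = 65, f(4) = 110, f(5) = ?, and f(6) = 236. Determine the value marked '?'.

167

On equispaced nodes a degree-2 polynomial has vanishing third forward difference, so
  - f(3) + 3·f(4) - 3·f(5) + f(6) = 0.
Substituting the known values and solving for f(5):
  -3·f(5) = -501
  f(5) = 167.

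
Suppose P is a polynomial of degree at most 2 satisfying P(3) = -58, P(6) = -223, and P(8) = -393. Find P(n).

Write P(n) = an^2 + bn + c. Substituting each data point gives a linear system:
  9a + 3b + c = -58
  36a + 6b + c = -223
  64a + 8b + c = -393
Solving the system yields a = -6, b = -1, c = -1.
So P(n) = -6n^2 - n - 1.
Check: P(3) = -58. ✓

P(n) = -6n^2 - n - 1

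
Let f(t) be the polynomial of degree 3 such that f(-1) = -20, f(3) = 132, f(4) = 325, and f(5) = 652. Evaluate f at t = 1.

Using the Lagrange interpolation formula with nodes -1, 3, 4, 5:
  L_0(t) = (t - 3)(t - 4)(t - 5) / -120
  L_1(t) = (t + 1)(t - 4)(t - 5) / 8
  L_2(t) = (t + 1)(t - 3)(t - 5) / -5
  L_3(t) = (t + 1)(t - 3)(t - 4) / 12
Then f(t) = -20·L_0(t) + 132·L_1(t) + 325·L_2(t) + 652·L_3(t).
Expanding and collecting terms gives f(t) = 6t^3 - 5t^2 + 6t - 3.
Evaluating at t = 1: f(1) = 4.

4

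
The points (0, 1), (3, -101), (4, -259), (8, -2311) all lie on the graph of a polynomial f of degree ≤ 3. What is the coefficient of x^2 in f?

4

Write f(x) = ax^3 + bx^2 + cx + d. Substituting each data point gives a linear system:
  d = 1
  27a + 9b + 3c + d = -101
  64a + 16b + 4c + d = -259
  512a + 64b + 8c + d = -2311
Solving the system yields a = -5, b = 4, c = -1, d = 1.
So f(x) = -5x³ + 4x² - x + 1.
The coefficient of x^2 is 4.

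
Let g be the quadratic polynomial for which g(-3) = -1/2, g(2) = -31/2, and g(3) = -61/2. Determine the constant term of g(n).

5/2

Write g(n) = an^2 + bn + c. Substituting each data point gives a linear system:
  9a - 3b + c = -1/2
  4a + 2b + c = -31/2
  9a + 3b + c = -61/2
Solving the system yields a = -2, b = -5, c = 5/2.
So g(n) = -2n^2 - 5n + 5/2.
The constant term is 5/2.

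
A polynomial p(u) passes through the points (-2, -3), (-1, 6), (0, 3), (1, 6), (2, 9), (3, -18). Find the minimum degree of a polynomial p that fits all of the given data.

Forward differences of the values at u = -2, -1, 0, 1, 2, 3:
  p  : -3  6  3  6  9  -18
  Δ  : 9  -3  3  3  -27
  Δ^2: -12  6  0  -30
  Δ^3: 18  -6  -30
  Δ^4: -24  -24
  Δ^5: 0
The fourth differences are constant (-24) and nonzero, while all higher differences vanish, so the minimal degree is 4.

4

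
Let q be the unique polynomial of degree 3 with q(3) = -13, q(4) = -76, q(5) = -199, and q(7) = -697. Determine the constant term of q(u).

-4

Write q(u) = au^3 + bu^2 + cu + d. Substituting each data point gives a linear system:
  27a + 9b + 3c + d = -13
  64a + 16b + 4c + d = -76
  125a + 25b + 5c + d = -199
  343a + 49b + 7c + d = -697
Solving the system yields a = -3, b = 6, c = 6, d = -4.
So q(u) = -3u^3 + 6u^2 + 6u - 4.
The constant term is -4.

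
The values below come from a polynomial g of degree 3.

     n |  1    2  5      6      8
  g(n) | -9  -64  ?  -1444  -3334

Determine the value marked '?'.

The 4 known points determine the degree-3 polynomial uniquely.
Write g(n) = an^3 + bn^2 + cn + d. Substituting each data point gives a linear system:
  a + b + c + d = -9
  8a + 4b + 2c + d = -64
  216a + 36b + 6c + d = -1444
  512a + 64b + 8c + d = -3334
Solving the system yields a = -6, b = -4, c = -1, d = 2.
So g(n) = -6n^3 - 4n^2 - n + 2.
Then g(5) = -853.

-853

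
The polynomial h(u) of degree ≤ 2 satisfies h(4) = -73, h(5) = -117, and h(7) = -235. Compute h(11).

-591

Write h(u) = au^2 + bu + c. Substituting each data point gives a linear system:
  16a + 4b + c = -73
  25a + 5b + c = -117
  49a + 7b + c = -235
Solving the system yields a = -5, b = 1, c = 3.
So h(u) = -5u^2 + u + 3.
Then h(11) = -591.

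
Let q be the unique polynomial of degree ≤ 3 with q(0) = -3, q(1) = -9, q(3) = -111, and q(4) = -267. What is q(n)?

q(n) = -5n^3 + 5n^2 - 6n - 3

Write q(n) = an^3 + bn^2 + cn + d. Substituting each data point gives a linear system:
  d = -3
  a + b + c + d = -9
  27a + 9b + 3c + d = -111
  64a + 16b + 4c + d = -267
Solving the system yields a = -5, b = 5, c = -6, d = -3.
So q(n) = -5n³ + 5n² - 6n - 3.
Check: q(3) = -111. ✓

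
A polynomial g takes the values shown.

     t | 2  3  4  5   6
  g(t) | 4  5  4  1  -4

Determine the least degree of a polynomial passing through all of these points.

2

Forward differences of the values at t = 2, 3, 4, 5, 6:
  g  : 4  5  4  1  -4
  Δ  : 1  -1  -3  -5
  Δ^2: -2  -2  -2
  Δ^3: 0  0
  Δ^4: 0
The second differences are constant (-2) and nonzero, while all higher differences vanish, so the minimal degree is 2.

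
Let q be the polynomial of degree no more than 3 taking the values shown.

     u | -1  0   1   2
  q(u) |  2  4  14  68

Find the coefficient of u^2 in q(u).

Write q(u) = au^3 + bu^2 + cu + d. Substituting each data point gives a linear system:
  -a + b - c + d = 2
  d = 4
  a + b + c + d = 14
  8a + 4b + 2c + d = 68
Solving the system yields a = 6, b = 4, c = 0, d = 4.
So q(u) = 6u^3 + 4u^2 + 4.
The coefficient of u^2 is 4.

4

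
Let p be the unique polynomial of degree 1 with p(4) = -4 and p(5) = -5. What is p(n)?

p(n) = -n

Using the Lagrange interpolation formula with nodes 4, 5:
  L_0(n) = (n - 5) / -1
  L_1(n) = (n - 4) / 1
Then p(n) = -4·L_0(n) - 5·L_1(n).
Expanding and collecting terms gives p(n) = -n.
Check: p(4) = -4. ✓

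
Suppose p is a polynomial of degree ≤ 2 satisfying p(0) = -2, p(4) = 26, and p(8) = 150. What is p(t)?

Using the Lagrange interpolation formula with nodes 0, 4, 8:
  L_0(t) = (t - 4)(t - 8) / 32
  L_1(t) = t(t - 8) / -16
  L_2(t) = t(t - 4) / 32
Then p(t) = -2·L_0(t) + 26·L_1(t) + 150·L_2(t).
Expanding and collecting terms gives p(t) = 3t² - 5t - 2.
Check: p(4) = 26. ✓

p(t) = 3t^2 - 5t - 2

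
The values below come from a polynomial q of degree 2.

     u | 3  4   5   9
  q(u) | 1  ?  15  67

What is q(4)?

7

The 3 known points determine the degree-2 polynomial uniquely.
Write q(u) = au^2 + bu + c. Substituting each data point gives a linear system:
  9a + 3b + c = 1
  25a + 5b + c = 15
  81a + 9b + c = 67
Solving the system yields a = 1, b = -1, c = -5.
So q(u) = u^2 - u - 5.
Then q(4) = 7.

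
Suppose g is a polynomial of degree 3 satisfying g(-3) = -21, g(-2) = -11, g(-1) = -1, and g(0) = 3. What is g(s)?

Using the Lagrange interpolation formula with nodes -3, -2, -1, 0:
  L_0(s) = (s + 2)(s + 1)s / -6
  L_1(s) = (s + 3)(s + 1)s / 2
  L_2(s) = (s + 3)(s + 2)s / -2
  L_3(s) = (s + 3)(s + 2)(s + 1) / 6
Then g(s) = -21·L_0(s) - 11·L_1(s) - 1·L_2(s) + 3·L_3(s).
Expanding and collecting terms gives g(s) = -s³ - 6s² - s + 3.
Check: g(-1) = -1. ✓

g(s) = -s^3 - 6s^2 - s + 3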